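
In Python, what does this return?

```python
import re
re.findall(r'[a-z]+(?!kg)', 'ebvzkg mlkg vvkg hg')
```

`(?!…)`/`(?<!…)` only lets a position through if the neighbouring text does NOT match; no characters are consumed.
Matches: at [0:6] → 'ebvzkg'; at [7:11] → 'mlkg'; at [12:16] → 'vvkg'; at [17:19] → 'hg'.
Since nothing is captured, `findall` lists the 4 matched substrings directly.

['ebvzkg', 'mlkg', 'vvkg', 'hg']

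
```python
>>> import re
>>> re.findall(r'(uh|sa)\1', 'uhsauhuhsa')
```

The backreference `\1` re-matches whatever the first group consumed, character for character.
Matches: at [4:8] match 'uhuh', group 1 = 'uh'.
With a single group, `findall` returns only what that group captured — 1 item.

['uh']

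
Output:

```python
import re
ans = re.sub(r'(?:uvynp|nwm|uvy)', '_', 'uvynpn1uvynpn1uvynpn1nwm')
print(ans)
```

`|` is ordered: at each position the engine commits to the first alternative that works.
Matches: at [0:5] → 'uvynp'; at [7:12] → 'uvynp'; at [14:19] → 'uvynp'; at [21:24] → 'nwm'.
`sub` substitutes '_' at each match site.

_n1_n1_n1_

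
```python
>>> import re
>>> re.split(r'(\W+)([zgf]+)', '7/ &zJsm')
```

`re.split` interleaves the captured-group text with the surrounding fragments.

['7', '/ &', 'z', 'Jsm']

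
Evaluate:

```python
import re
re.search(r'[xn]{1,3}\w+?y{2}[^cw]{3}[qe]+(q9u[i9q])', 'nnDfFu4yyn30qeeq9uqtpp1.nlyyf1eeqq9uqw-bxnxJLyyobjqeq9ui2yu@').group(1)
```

The pattern matches 1 to 3 of one of [xn]; then one or more of a word character (lazy), then exactly 2 of a literal 'y', then exactly 3 of any character except [cw]; then one or more of one of [qe]; then the literal 'q9u', then one of [i9q] (captured).
Unlike `match`, `search` isn't anchored — it looks for the pattern anywhere in the string.
The match spans [0:19] → 'nnDfFu4yyn30qeeq9uq'.
Captured: group 1 = 'q9uq'.

'q9uq'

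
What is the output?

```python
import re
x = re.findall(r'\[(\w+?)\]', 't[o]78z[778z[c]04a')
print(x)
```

['o', 'c']

One capturing group, so `findall` returns just the captured substring from each match — 2 in all.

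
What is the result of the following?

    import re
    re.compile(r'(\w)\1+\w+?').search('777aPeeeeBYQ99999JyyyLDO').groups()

('7',)

`\1` is not a pattern — it's the concrete string captured by group 1, re-applied verbatim.
`search` walks the string left to right and returns the first match it finds.
The match spans [0:4] → '777a'.
Captured: group 1 = '7'.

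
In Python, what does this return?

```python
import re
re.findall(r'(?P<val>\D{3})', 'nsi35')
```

The pattern matches exactly 3 of a non-digit (captured as 'val').
Scanning left to right: at [0:3] match 'nsi', group 1 = 'nsi'.
One capturing group, so `findall` returns just the captured substring from the one match — 1 in all.

['nsi']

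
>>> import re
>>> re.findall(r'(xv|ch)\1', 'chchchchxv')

The backreference `\1` re-matches whatever the first group consumed, character for character.
One capturing group, so `findall` returns just the captured substring from each match — 2 in all.

['ch', 'ch']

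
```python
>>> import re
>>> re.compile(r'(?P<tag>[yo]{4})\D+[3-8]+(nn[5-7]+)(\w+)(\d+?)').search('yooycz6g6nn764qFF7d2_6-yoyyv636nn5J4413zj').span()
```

Pattern: exactly 4 of one of [yo] (captured as 'tag'); then one or more of a non-digit, then one or more of a character in [3-8]; then the literal 'nn', then one or more of a character in [5-7] (captured); then one or more of a word character (captured); then one or more of a digit (lazy) (captured).
Unlike `match`, `search` isn't anchored — it looks for the pattern anywhere in the string.
The match spans [23:39] → 'yoyyv636nn5J4413'.
Captured: group 1 = 'yoyy', group 2 = 'nn5', group 3 = 'J441', group 4 = '3'.

(23, 39)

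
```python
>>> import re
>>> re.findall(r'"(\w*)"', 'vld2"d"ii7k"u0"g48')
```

Matches: at [4:7] match '"d"', group 1 = 'd'; at [11:15] match '"u0"', group 1 = 'u0'.
Because there's exactly one group, `findall` drops the full match and keeps group 1 from each hit.

['d', 'u0']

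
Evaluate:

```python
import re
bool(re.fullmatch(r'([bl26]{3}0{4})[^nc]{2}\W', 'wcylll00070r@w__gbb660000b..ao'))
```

False

This matches exactly 3 of one of [bl26], then exactly 4 of a literal '0' (captured); then exactly 2 of any character except [nc], then a non-word character.
For `fullmatch`, every character of the input must be accounted for by the pattern.
Here there's no way to consume every character, so the call returns None, and `bool(None)` is False.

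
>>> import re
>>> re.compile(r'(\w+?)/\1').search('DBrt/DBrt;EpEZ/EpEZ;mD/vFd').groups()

The backreference `\1` re-matches whatever the first group consumed, character for character.
`re.search` scans for the first position where the pattern succeeds.
The match spans [0:9] → 'DBrt/DBrt'.
Captured: group 1 = 'DBrt'.

('DBrt',)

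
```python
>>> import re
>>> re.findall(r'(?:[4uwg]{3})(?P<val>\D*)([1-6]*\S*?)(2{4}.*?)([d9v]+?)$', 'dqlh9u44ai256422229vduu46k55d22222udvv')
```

This matches exactly 3 of one of [4uwg] (non-capturing group); then zero or more of a non-digit (captured as 'val'); then zero or more of a character in [1-6], then zero or more of a non-whitespace character (lazy) (captured); then exactly 4 of the literal '2', then zero or more of any character (lazy) (captured); then one or more of one of [d9v] (lazy) (captured); then anchored at the end.
Because the quantifier is non-greedy, it stops expanding at the earliest point where the rest of the pattern can succeed.
Matches: at [5:38] match 'u44ai256422229vduu46k55d22222udvv', groups = ('ai', '256422229vduu46k55d', '22222u', 'dvv').
Multiple groups make `findall` return tuples — one 4-tuple for the one match.

[('ai', '256422229vduu46k55d', '22222u', 'dvv')]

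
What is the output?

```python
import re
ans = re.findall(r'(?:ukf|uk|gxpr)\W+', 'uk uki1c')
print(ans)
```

['uk ']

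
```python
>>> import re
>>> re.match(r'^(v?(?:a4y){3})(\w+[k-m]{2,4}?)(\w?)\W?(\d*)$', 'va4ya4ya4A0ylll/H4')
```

None

Pattern: anchored at the start of the string; then optionally a literal 'v', then the literal 'a4y' repeated 3 times (captured); then one or more of a word character, then 2 to 4 of a character in [k-m] (lazy) (captured); then optionally a word character (captured); then optionally a non-word character; then zero or more of a digit (captured); then anchored at the end.
`match` is anchored at position 0; if the pattern doesn't fit there, it returns None.
Here position 0 doesn't satisfy it, so the call returns None.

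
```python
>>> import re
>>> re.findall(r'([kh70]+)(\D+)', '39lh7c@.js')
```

[('h7', 'c@.js')]

Pattern: one or more of one of [kh70] (captured); then one or more of a non-digit (captured).
Walking the string: at [3:10] match 'h7c@.js', groups = ('h7', 'c@.js').
`findall` packs the 2 group values into a tuple for every match.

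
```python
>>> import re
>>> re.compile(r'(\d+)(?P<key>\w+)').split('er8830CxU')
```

The pattern matches one or more of a digit (captured); then one or more of a word character (captured as 'key').
`re.split` interleaves the captured-group text with the surrounding fragments.

['er', '8830', 'CxU', '']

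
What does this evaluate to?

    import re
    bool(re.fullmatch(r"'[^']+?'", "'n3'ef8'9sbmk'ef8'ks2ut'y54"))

`re.fullmatch` is like wrapping the pattern in `^…$` (in single-line mode).
Here there's no way to consume every character, so the call returns None, and `bool(None)` is False.

False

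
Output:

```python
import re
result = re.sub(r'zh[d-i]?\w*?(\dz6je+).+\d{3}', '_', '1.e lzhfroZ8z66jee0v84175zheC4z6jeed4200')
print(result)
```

The pattern matches the literal 'zh', then optionally a character in [d-i], then zero or more of a word character (lazy); then a digit, then the literal 'z6j', then one or more of the literal 'e' (captured); then one or more of any character, then exactly 3 of a digit.
Matches: at [5:40] → 'zhfroZ8z66jee0v84175zheC4z6jeed4200'.
`sub` substitutes '_' at each match site.

1.e l_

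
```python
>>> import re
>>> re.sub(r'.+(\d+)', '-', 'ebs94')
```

Each match is replaced by '-'.

'-'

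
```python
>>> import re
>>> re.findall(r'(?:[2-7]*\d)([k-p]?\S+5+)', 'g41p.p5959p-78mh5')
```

Pattern: zero or more of a character in [2-7], then a digit (non-capturing group); then optionally a character in [k-p], then one or more of a non-whitespace character, then one or more of the literal '5' (captured).
With a single group, `findall` returns only what that group captured — 1 item.

['p.p5959p-78mh5']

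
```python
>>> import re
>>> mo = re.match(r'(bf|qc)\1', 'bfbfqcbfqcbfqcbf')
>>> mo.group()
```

'bfbf'

A backreference is literal: `\1` must see the identical characters the first group matched.
`re.match` only tries the pattern at the start of the string.
The match spans [0:4] → 'bfbf'.
Captured: group 1 = 'bf'.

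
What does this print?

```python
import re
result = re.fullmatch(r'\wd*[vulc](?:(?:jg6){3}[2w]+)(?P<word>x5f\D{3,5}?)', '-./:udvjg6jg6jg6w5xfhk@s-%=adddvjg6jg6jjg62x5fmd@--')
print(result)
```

None

`fullmatch` succeeds only if the pattern covers the string from start to end.
Here there's no way to consume every character, so the call returns None.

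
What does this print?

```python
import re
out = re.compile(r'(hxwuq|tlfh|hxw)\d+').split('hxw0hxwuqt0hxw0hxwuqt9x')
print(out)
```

Because the pattern has a capturing group, `split` also inserts each captured text between the pieces.

['', 'hxw', 'hxwuqt0', 'hxw', 'hxwuqt9x']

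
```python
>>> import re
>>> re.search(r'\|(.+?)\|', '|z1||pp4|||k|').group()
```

'|z1|'

Because the quantifier is non-greedy, it stops expanding at the earliest point where the rest of the pattern can succeed.
The match spans [0:4] → '|z1|'.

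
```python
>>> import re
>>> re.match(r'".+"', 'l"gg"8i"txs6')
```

None

`re.match` only tries the pattern at the start of the string.
Here position 0 doesn't satisfy it, so the call returns None.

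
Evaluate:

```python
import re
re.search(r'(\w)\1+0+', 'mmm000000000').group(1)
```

'm'

`\1` is not a pattern — it's the concrete string captured by group 1, re-applied verbatim.
`re.search` tries every starting position until one works.
The match spans [0:12] → 'mmm000000000'.
Captured: group 1 = 'm'.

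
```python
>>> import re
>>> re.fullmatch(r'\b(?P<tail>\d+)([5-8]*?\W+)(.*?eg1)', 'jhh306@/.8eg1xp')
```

This matches a word boundary (`\b`, zero-width); then one or more of a digit (captured as 'tail'); then zero or more of a character in [5-8] (lazy), then one or more of a non-word character (captured); then zero or more of any character (lazy), then the literal 'eg1' (captured).
`re.fullmatch` is like wrapping the pattern in `^…$` (in single-line mode).
Here there's no way to consume every character, so the call returns None.

None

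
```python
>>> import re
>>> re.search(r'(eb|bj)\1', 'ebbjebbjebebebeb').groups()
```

A backreference is literal: `\1` must see the identical characters the first group matched.
`re.search` scans for the first position where the pattern succeeds.
The match spans [8:12] → 'ebeb'.
Captured: group 1 = 'eb'.

('eb',)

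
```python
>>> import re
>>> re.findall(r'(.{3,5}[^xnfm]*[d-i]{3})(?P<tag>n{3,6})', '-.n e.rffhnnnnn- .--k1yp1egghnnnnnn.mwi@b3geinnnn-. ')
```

Pattern: 3 to 5 of any character, then zero or more of any character except [xnfm], then exactly 3 of a character in [d-i] (captured); then 3 to 6 of a literal 'n' (captured as 'tag').
Walking the string: at [0:15] match '-.n e.rffhnnnnn', groups = ('-.n e.rffh', 'nnnnn'); at [15:35] match '- .--k1yp1egghnnnnnn', groups = ('- .--k1yp1eggh', 'nnnnnn'); at [35:49] match '.mwi@b3geinnnn', groups = ('.mwi@b3gei', 'nnnn').
Multiple groups make `findall` return tuples — one 2-tuple for each match.

[('-.n e.rffh', 'nnnnn'), ('- .--k1yp1eggh', 'nnnnnn'), ('.mwi@b3gei', 'nnnn')]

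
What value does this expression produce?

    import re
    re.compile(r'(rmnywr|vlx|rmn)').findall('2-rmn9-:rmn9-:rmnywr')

Alternation isn't longest-match — the leftmost alternative that fits at this position is chosen.
Matches: at [2:5] match 'rmn', group 1 = 'rmn'; at [8:11] match 'rmn', group 1 = 'rmn'; at [14:20] match 'rmnywr', group 1 = 'rmnywr'.
`findall` collects group 1 from each match (3 total).

['rmn', 'rmn', 'rmnywr']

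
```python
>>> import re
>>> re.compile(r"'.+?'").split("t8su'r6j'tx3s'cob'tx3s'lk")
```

The string is cut at each match, leaving 3 pieces.

['t8su', 'tx3s', "tx3s'lk"]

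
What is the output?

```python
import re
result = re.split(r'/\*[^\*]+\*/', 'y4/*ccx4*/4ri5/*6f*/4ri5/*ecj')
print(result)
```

['y4', '4ri5', '4ri5/*ecj']

Matches to split on: at [2:10] → '/*ccx4*/'; at [14:20] → '/*6f*/'.
The string is cut at each match, leaving 3 pieces.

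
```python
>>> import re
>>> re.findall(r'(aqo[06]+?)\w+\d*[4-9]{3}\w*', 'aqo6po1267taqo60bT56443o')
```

The pattern matches the literal 'aqo', then one or more of one of [06] (lazy) (captured); then one or more of a word character, then zero or more of a digit; then exactly 3 of a character in [4-9], then zero or more of a word character.
Walking the string: at [0:24] match 'aqo6po1267taqo60bT56443o', group 1 = 'aqo6'.
`findall` collects group 1 from the one match (1 total).

['aqo6']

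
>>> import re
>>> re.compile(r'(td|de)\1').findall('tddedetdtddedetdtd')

['de', 'td', 'de', 'td']

A backreference is literal: `\1` must see the identical characters the first group matched.
One capturing group, so `findall` returns just the captured substring from each match — 4 in all.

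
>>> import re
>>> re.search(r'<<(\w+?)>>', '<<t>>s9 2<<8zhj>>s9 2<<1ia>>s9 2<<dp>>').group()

The match spans [0:5] → '<<t>>'.

'<<t>>'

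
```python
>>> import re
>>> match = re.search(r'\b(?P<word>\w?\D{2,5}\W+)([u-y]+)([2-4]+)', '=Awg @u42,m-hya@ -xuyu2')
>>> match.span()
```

This matches a word boundary (`\b`, zero-width); then optionally a word character, then 2 to 5 of a non-digit, then one or more of a non-word character (captured as 'word'); then one or more of a character in [u-y] (captured); then one or more of a character in [2-4] (captured).
`search` walks the string left to right and returns the first match it finds.
The match spans [1:9] → 'Awg @u42'.
Captured: group 1 = 'Awg @', group 2 = 'u', group 3 = '42'.

(1, 9)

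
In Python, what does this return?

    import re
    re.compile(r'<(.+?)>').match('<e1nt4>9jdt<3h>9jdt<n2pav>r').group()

'<e1nt4>'

The `?` after the quantifier makes it lazy — it takes as little as possible before letting the rest of the pattern try.
`re.match` won't scan ahead — the pattern has to work from the very first character.
The match spans [0:7] → '<e1nt4>'.
Captured: group 1 = 'e1nt4'.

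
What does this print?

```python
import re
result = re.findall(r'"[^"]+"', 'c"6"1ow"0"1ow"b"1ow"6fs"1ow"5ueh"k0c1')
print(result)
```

No capturing groups, so `findall` returns the 5 full match strings.

['"6"', '"0"', '"b"', '"6fs"', '"5ueh"']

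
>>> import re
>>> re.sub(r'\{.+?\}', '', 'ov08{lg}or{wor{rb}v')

'ov08orv'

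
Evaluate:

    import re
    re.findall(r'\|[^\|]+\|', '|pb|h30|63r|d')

['|pb|', '|63r|']

Since nothing is captured, `findall` lists the 2 matched substrings directly.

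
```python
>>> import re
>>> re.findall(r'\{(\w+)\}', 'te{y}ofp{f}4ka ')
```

['y', 'f']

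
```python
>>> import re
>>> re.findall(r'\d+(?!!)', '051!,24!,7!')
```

Because the assertion is negative and zero-width, positions next to the forbidden text are skipped.
Walking the string: at [0:2] → '05'; at [5:6] → '2'.
`findall` yields the raw match text (2 of them) because the pattern has no groups.

['05', '2']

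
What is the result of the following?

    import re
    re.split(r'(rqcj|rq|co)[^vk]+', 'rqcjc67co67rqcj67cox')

`|` is ordered: at each position the engine commits to the first alternative that works.
`re.split` interleaves the captured-group text with the surrounding fragments.

['', 'rqcj', '']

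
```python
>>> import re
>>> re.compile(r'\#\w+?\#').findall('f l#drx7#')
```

Matches: at [3:9] → '#drx7#'.
With no groups in the pattern, `findall` gives back each whole match — 1 here.

['#drx7#']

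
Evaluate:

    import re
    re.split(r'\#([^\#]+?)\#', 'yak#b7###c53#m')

['yak', 'b7', '#', 'c53', 'm']

Matches to split on: at [3:7] → '#b7#'; at [8:13] → '#c53#'.
With a capturing group present, the delimiter's captured portion is kept in the result list.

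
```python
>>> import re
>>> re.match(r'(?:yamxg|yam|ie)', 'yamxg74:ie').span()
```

With `match`, the pattern is implicitly anchored at the beginning.
The match spans [0:5] → 'yamxg'.

(0, 5)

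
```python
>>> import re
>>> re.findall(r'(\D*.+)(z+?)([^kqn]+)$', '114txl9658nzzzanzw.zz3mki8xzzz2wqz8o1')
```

[('114txl9658nzzzanzw.zz3mki8xzzz2wq', 'z', '8o1')]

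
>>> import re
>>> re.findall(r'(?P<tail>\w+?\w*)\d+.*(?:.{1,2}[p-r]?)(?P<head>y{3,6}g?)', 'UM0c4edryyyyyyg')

[('UM0c', 'yyyg')]

This matches one or more of a word character (lazy), then zero or more of a word character (captured as 'tail'); then one or more of a digit, then zero or more of any character; then 1 to 2 of any character, then optionally a character in [p-r] (non-capturing group); then 3 to 6 of a literal 'y', then optionally a literal 'g' (captured as 'head').
Matches: at [0:15] match 'UM0c4edryyyyyyg', groups = ('UM0c', 'yyyg').
Multiple groups make `findall` return tuples — one 2-tuple for the one match.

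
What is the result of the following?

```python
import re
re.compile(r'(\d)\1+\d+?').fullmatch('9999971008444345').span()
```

(0, 16)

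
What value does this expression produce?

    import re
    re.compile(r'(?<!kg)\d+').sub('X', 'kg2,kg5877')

The negative lookaround is zero-width — it rules out positions where the adjacent text would match, without consuming anything.
Matches: at [7:10] → '877'.
Each match is replaced by 'X'.

'kg2,kg5X'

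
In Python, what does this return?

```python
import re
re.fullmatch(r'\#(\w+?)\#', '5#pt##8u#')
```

None

`fullmatch` succeeds only if the pattern covers the string from start to end.
Here there's no way to consume every character, so the call returns None.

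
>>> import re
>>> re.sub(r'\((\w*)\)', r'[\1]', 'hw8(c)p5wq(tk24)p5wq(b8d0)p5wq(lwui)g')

'hw8[c]p5wq[tk24]p5wq[b8d0]p5wq[lwui]g'

Matches: at [3:6] → '(c)'; at [10:16] → '(tk24)'; at [20:26] → '(b8d0)'; at [30:36] → '(lwui)'.
Each match is replaced using the text its own group 1 captured.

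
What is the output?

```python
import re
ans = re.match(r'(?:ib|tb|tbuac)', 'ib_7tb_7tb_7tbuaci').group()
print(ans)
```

ib

`re.match` won't scan ahead — the pattern has to work from the very first character.
The match spans [0:2] → 'ib'.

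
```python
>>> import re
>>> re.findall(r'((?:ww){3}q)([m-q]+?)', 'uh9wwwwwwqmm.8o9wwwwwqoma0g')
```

[('wwwwwwq', 'm')]

This matches the literal 'ww' repeated 3 times, then a literal 'q' (captured); then one or more of a character in [m-q] (lazy) (captured).
Lazy quantifiers expand one character at a time until the remainder of the pattern can match.
Walking the string: at [3:11] match 'wwwwwwqm', groups = ('wwwwwwq', 'm').
Multiple groups make `findall` return tuples — one 2-tuple for the one match.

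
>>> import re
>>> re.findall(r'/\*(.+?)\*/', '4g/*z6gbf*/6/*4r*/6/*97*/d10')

['z6gbf', '4r', '97']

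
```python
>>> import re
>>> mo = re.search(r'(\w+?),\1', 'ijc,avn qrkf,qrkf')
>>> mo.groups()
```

('qrkf',)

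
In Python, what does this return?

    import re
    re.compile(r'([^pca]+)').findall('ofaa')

['of']

`findall` collects group 1 from the one match (1 total).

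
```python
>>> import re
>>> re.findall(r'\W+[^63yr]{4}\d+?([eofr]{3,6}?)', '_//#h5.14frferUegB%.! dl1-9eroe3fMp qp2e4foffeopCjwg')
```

With the lazy modifier that quantifier settles for the fewest repetitions that let the rest of the pattern succeed (the atoms after it are unaffected and can still be greedy).
Because there's exactly one group, `findall` drops the full match and keeps group 1 from each hit.

['frf', 'ero', 'fof']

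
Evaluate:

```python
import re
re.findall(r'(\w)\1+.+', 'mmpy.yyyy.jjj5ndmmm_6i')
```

['m']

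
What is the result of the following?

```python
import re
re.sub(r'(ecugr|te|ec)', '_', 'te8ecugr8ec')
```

The regex engine tests alternatives in the order written; an earlier branch that matches wins even if a later one would match more.
Every occurrence is swapped for '_'.

'_8_8_'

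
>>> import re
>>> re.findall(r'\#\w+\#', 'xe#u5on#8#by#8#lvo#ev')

['#u5on#', '#by#', '#lvo#']

Walking the string: at [2:8] → '#u5on#'; at [9:13] → '#by#'; at [14:19] → '#lvo#'.
Since nothing is captured, `findall` lists the 3 matched substrings directly.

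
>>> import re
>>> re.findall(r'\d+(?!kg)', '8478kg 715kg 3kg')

['847', '71']

Because the assertion is negative and zero-width, positions next to the forbidden text are skipped.
Walking the string: at [0:3] → '847'; at [7:9] → '71'.
With no groups in the pattern, `findall` gives back each whole match — 2 here.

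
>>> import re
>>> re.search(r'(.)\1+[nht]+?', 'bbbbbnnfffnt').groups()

('b',)

The match spans [0:6] → 'bbbbbn'.
Captured: group 1 = 'b'.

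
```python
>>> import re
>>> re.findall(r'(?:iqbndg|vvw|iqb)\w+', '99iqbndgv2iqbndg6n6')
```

Walking the string: at [2:19] → 'iqbndgv2iqbndg6n6'.
Since nothing is captured, `findall` lists the 1 matched substring directly.

['iqbndgv2iqbndg6n6']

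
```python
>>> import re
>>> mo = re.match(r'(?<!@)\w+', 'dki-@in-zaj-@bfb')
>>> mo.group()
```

'dki'

`(?!…)`/`(?<!…)` only lets a position through if the neighbouring text does NOT match; no characters are consumed.
`re.match` only tries the pattern at the start of the string.
The match spans [0:3] → 'dki'.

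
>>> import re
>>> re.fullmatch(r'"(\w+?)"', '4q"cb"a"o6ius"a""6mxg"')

`fullmatch` succeeds only if the pattern covers the string from start to end.
Here the pattern can't cover the whole string, so the call returns None.

None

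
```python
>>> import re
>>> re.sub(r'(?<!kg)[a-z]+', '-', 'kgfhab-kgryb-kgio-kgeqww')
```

'-------'

A negative assertion filters positions out without eating any characters.
Each match is replaced by '-'.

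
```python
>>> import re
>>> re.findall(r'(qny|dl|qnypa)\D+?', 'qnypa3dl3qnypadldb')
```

['qny', 'qny', 'dl']

Branches in `(...|...)` are attempted left-to-right; the first branch that allows the whole pattern to succeed is taken.
Walking the string: at [0:4] match 'qnyp', group 1 = 'qny'; at [9:13] match 'qnyp', group 1 = 'qny'; at [14:17] match 'dld', group 1 = 'dl'.
Because there's exactly one group, `findall` drops the full match and keeps group 1 from each hit.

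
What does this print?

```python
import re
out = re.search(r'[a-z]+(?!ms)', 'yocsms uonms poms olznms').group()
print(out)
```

yocsms

A negative assertion filters positions out without eating any characters.
The match spans [0:6] → 'yocsms'.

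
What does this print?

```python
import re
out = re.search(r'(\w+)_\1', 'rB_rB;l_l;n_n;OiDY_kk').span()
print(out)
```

(0, 5)

A backreference is literal: `\1` must see the identical characters the first group matched.
Unlike `match`, `search` isn't anchored — it looks for the pattern anywhere in the string.
The match spans [0:5] → 'rB_rB'.
Captured: group 1 = 'rB'.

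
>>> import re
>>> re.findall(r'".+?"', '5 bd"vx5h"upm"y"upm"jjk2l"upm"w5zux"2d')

['"vx5h"', '"y"', '"jjk2l"', '"w5zux"']

A `+?`/`*?`/`{m,n}?` starts at its minimum and grows only as far as needed for what follows to match.
Matches: at [4:10] → '"vx5h"'; at [13:16] → '"y"'; at [19:26] → '"jjk2l"'; at [29:36] → '"w5zux"'.
`findall` yields the raw match text (4 of them) because the pattern has no groups.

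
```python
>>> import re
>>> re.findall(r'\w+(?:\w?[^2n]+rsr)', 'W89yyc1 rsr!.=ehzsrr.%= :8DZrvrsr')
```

['W89yyc1 rsr!.=ehzsrr.%= :8DZrvrsr']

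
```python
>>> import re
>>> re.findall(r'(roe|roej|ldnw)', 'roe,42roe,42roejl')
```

`|` is ordered: at each position the engine commits to the first alternative that works.
Scanning left to right: at [0:3] match 'roe', group 1 = 'roe'; at [6:9] match 'roe', group 1 = 'roe'; at [12:15] match 'roe', group 1 = 'roe'.
One capturing group, so `findall` returns just the captured substring from each match — 3 in all.

['roe', 'roe', 'roe']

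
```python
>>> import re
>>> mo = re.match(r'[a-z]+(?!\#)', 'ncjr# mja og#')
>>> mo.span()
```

A negative assertion filters positions out without eating any characters.
`re.match` won't scan ahead — the pattern has to work from the very first character.
The match spans [0:3] → 'ncj'.

(0, 3)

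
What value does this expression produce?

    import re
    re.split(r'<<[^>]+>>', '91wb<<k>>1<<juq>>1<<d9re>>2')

Splitting on the pattern gives 4 pieces.

['91wb', '1', '1', '2']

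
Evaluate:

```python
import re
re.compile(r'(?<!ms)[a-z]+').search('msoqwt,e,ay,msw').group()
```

'msoqwt'

A negative assertion filters positions out without eating any characters.
`re.search` tries every starting position until one works.
The match spans [0:6] → 'msoqwt'.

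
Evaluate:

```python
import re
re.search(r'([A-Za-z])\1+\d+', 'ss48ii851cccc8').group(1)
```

's'

The backreference `\1` re-matches whatever the first group consumed, character for character.
`search` walks the string left to right and returns the first match it finds.
The match spans [0:4] → 'ss48'.
Captured: group 1 = 's'.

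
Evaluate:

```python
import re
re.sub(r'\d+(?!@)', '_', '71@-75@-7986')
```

The negative lookaround is zero-width — it rules out positions where the adjacent text would match, without consuming anything.
Each match is replaced by '_'.

'_1@-_5@-_'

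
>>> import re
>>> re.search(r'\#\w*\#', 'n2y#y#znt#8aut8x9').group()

'#y#'

`search` walks the string left to right and returns the first match it finds.
The match spans [3:6] → '#y#'.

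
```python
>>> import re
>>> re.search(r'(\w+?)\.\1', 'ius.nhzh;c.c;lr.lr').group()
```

After group 1 captures some text, `\1` only succeeds where that same text appears again.
`search` walks the string left to right and returns the first match it finds.
The match spans [9:12] → 'c.c'.
Captured: group 1 = 'c'.

'c.c'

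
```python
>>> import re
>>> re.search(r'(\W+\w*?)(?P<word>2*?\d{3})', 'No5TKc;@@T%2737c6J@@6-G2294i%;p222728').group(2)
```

'273'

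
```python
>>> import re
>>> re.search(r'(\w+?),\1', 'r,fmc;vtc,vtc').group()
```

The backreference `\1` re-matches whatever the first group consumed, character for character.
`re.search` scans for the first position where the pattern succeeds.
The match spans [6:13] → 'vtc,vtc'.
Captured: group 1 = 'vtc'.

'vtc,vtc'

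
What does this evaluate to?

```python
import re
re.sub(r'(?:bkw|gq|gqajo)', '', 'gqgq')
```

''

Every occurrence is swapped for ''.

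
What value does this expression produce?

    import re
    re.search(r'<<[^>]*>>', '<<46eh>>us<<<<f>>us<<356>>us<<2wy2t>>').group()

'<<46eh>>'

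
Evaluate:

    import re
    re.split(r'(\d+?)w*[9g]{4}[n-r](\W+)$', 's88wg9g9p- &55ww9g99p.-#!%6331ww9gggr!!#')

`re.split` interleaves the captured-group text with the surrounding fragments.

['s88wg9g9p- &55ww9g99p.-#!%', '6331', '!!#', '']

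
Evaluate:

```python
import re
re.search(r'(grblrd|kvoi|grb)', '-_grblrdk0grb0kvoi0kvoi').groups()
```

The match spans [2:8] → 'grblrd'.
Captured: group 1 = 'grblrd'.

('grblrd',)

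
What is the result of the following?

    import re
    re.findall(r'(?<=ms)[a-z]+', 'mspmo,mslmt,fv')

['pmo', 'lmt']

Lookahead/lookbehind check context without consuming it, so the matched span excludes the asserted characters.
No capturing groups, so `findall` returns the 2 full match strings.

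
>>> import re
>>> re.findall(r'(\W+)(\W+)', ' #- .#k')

[(' #- .', '#')]

Pattern: one or more of a non-word character (captured); then one or more of a non-word character (captured).
Walking the string: at [0:6] match ' #- .#', groups = (' #- .', '#').
2 groups means the one result is a tuple of 2 captured strings — 1 here.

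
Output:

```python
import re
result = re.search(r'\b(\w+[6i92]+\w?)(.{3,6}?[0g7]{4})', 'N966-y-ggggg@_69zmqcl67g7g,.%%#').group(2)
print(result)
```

This matches a word boundary (`\b`, zero-width); then one or more of a word character, then one or more of one of [6i92], then optionally a word character (captured); then 3 to 6 of any character (lazy), then exactly 4 of one of [0g7] (captured).
A non-greedy quantifier consumes as few characters as it can — just enough that the remainder of the pattern still matches from where it stops; whatever follows it matches normally.
`search` walks the string left to right and returns the first match it finds.
The match spans [0:11] → 'N966-y-gggg'.
Captured: group 1 = 'N966', group 2 = '-y-gggg'.

-y-gggg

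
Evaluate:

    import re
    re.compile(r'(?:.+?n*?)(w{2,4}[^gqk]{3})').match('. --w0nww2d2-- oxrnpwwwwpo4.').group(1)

The pattern matches one or more of any character (lazy), then zero or more of the literal 'n' (lazy) (non-capturing group); then 2 to 4 of a literal 'w', then exactly 3 of any character except [gqk] (captured).
The `?` after the quantifier makes it lazy — it takes as little as possible before letting the rest of the pattern try.
With `match`, the pattern is implicitly anchored at the beginning.
The match spans [0:12] → '. --w0nww2d2'.
Captured: group 1 = 'ww2d2'.

'ww2d2'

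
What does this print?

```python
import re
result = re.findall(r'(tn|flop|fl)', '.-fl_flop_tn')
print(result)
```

['fl', 'flop', 'tn']

Branches in `(...|...)` are attempted left-to-right; the first branch that allows the whole pattern to succeed is taken.
One capturing group, so `findall` returns just the captured substring from each match — 3 in all.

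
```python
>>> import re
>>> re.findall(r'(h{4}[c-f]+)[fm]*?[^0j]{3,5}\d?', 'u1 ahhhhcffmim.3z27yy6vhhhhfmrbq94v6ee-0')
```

['hhhhcff', 'hhhhf']

With a single group, `findall` returns only what that group captured — 2 items.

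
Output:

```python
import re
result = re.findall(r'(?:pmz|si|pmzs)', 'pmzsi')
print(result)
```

['pmz', 'si']

Alternation isn't longest-match — the leftmost alternative that fits at this position is chosen.
Matches: at [0:3] → 'pmz'; at [3:5] → 'si'.
With no groups in the pattern, `findall` gives back each whole match — 2 here.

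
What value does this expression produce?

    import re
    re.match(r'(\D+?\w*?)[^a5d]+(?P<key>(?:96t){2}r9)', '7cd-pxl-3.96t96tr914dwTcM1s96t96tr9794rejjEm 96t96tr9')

`re.match` only tries the pattern at the start of the string.
Here position 0 doesn't satisfy it, so the call returns None.

None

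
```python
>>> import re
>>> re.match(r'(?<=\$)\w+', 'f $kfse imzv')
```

None

`re.match` won't scan ahead — the pattern has to work from the very first character.
Here the pattern fails at index 0, so the call returns None.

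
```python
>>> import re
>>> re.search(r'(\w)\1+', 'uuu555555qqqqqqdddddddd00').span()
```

(0, 3)

After group 1 captures some text, `\1` only succeeds where that same text appears again.
`re.search` scans for the first position where the pattern succeeds.
The match spans [0:3] → 'uuu'.
Captured: group 1 = 'u'.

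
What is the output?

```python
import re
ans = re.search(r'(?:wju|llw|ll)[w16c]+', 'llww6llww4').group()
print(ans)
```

`re.search` tries every starting position until one works.
The match spans [0:5] → 'llww6'.

llww6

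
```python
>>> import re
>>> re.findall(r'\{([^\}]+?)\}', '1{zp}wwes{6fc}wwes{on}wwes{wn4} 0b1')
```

['zp', '6fc', 'on', 'wn4']

One capturing group, so `findall` returns just the captured substring from each match — 4 in all.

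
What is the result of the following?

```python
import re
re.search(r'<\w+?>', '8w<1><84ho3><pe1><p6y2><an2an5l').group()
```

'<1>'

`search` walks the string left to right and returns the first match it finds.
The match spans [2:5] → '<1>'.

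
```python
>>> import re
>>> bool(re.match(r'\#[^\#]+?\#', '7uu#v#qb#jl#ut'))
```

`match` is anchored at position 0; if the pattern doesn't fit there, it returns None.
Here position 0 doesn't satisfy it, so the call returns None, and `bool(None)` is False.

False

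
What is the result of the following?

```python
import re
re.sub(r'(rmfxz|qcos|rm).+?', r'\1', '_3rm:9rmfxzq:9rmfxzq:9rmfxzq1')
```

The regex engine tests alternatives in the order written; an earlier branch that matches wins even if a later one would match more.
`\1` in the replacement pulls in group 1's text for each match.

'_3rm9rmfxz:9rmfxz:9rmfxz1'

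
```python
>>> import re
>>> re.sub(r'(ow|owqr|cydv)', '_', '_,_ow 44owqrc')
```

Alternation tries branches left to right and keeps the first one that lets the overall match succeed at that position.
Matches: at [3:5] → 'ow'; at [8:10] → 'ow'.
Each match is replaced by '_'.

'_,__ 44_qrc'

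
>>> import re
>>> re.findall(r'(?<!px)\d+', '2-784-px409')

['2', '784', '09']

The negative lookahead/lookbehind blocks any match where the forbidden context is present.
Scanning left to right: at [0:1] → '2'; at [2:5] → '784'; at [9:11] → '09'.
Since nothing is captured, `findall` lists the 3 matched substrings directly.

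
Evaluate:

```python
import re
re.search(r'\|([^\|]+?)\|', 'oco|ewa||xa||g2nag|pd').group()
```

'|ewa|'

`search` walks the string left to right and returns the first match it finds.
The match spans [3:8] → '|ewa|'.
Captured: group 1 = 'ewa'.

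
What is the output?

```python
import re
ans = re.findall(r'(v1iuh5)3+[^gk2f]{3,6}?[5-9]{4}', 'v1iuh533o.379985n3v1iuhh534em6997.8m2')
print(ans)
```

The pattern matches the literal 'v1i', then the literal 'uh5' (captured); then one or more of the literal '3', then 3 to 6 of any character except [gk2f] (lazy); then exactly 4 of a character in [5-9].
Scanning left to right: at [0:15] match 'v1iuh533o.37998', group 1 = 'v1iuh5'.
`findall` collects group 1 from the one match (1 total).

['v1iuh5']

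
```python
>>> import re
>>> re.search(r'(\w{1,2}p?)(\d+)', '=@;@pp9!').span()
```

(4, 7)

The match spans [4:7] → 'pp9'.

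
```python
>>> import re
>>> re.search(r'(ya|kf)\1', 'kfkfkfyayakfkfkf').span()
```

(0, 4)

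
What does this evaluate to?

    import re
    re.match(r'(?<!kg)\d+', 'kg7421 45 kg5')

None

`re.match` won't scan ahead — the pattern has to work from the very first character.
Here the pattern fails at index 0, so the call returns None.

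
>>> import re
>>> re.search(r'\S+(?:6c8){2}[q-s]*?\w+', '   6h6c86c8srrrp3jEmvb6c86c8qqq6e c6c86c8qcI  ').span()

The match spans [3:33] → '6h6c86c8srrrp3jEmvb6c86c8qqq6e'.

(3, 33)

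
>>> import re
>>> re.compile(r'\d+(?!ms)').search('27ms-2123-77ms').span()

(0, 1)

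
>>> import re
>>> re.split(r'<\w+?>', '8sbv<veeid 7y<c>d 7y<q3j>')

['8sbv<veeid 7y', 'd 7y', '']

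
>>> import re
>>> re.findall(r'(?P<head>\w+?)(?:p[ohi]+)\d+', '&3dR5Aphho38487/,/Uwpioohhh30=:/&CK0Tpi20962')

['3dR5A', 'Uw', 'CK0T']

With a single group, `findall` returns only what that group captured — 3 items.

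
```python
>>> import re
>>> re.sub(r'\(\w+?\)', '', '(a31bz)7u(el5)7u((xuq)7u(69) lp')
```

Each match is replaced by ''.

'7u7u(7u lp'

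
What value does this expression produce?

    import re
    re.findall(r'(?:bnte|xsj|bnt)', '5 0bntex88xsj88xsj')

['bnte', 'xsj', 'xsj']

`|` is ordered: at each position the engine commits to the first alternative that works.
With no groups in the pattern, `findall` gives back each whole match — 3 here.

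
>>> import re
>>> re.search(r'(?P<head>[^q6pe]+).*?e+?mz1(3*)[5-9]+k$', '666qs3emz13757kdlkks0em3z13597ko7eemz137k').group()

's3emz13757kdlkks0em3z13597ko7eemz137k'

The match spans [4:41] → 's3emz13757kdlkks0em3z13597ko7eemz137k'.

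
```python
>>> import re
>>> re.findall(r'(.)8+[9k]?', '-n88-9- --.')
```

['n']

This matches any character (captured); then one or more of the literal '8', then optionally one of [9k].
Scanning left to right: at [1:4] match 'n88', group 1 = 'n'.
One capturing group, so `findall` returns just the captured substring from the one match — 1 in all.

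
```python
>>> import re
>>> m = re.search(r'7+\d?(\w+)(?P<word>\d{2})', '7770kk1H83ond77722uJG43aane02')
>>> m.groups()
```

The match spans [0:29] → '7770kk1H83ond77722uJG43aane02'.
Captured: group 1 = 'kk1H83ond77722uJG43aane', group 2 = '02'.

('kk1H83ond77722uJG43aane', '02')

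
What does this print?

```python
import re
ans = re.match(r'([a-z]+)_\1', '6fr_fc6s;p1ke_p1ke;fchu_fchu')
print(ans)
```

`\1` has to match the exact text group 1 already captured.
`match` is anchored at position 0; if the pattern doesn't fit there, it returns None.
Here position 0 doesn't satisfy it, so the call returns None.

None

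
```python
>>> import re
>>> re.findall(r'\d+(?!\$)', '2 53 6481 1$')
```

['2', '53', '6481']

`(?!…)`/`(?<!…)` only lets a position through if the neighbouring text does NOT match; no characters are consumed.
Matches: at [0:1] → '2'; at [2:4] → '53'; at [5:9] → '6481'.
`findall` yields the raw match text (3 of them) because the pattern has no groups.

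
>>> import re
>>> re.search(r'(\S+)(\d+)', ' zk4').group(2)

'4'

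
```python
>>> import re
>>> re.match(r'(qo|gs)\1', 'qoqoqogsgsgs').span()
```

(0, 4)

`\1` has to match the exact text group 1 already captured.
`re.match` won't scan ahead — the pattern has to work from the very first character.
The match spans [0:4] → 'qoqo'.
Captured: group 1 = 'qo'.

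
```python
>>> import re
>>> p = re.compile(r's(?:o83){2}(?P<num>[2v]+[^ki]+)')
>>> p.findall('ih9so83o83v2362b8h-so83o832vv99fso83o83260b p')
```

Pattern: a literal 's', then the literal 'o83' repeated 2 times; then one or more of one of [2v], then one or more of any character except [ki] (captured as 'num').
Walking the string: at [3:45] match 'so83o83v2362b8h-so83o832vv99fso83o83260b p', group 1 = 'v2362b8h-so83o832vv99fso83o83260b p'.
Because there's exactly one group, `findall` drops the full match and keeps group 1 from the one hit.

['v2362b8h-so83o832vv99fso83o83260b p']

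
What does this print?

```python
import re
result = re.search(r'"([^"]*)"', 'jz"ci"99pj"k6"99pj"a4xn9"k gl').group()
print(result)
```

The match spans [2:6] → '"ci"'.

"ci"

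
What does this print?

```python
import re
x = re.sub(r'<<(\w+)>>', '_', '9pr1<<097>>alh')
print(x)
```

9pr1_alh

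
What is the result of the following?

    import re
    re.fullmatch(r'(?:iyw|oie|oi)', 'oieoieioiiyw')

`re.fullmatch` is like wrapping the pattern in `^…$` (in single-line mode).
Here the string isn't matched end-to-end, so the call returns None.

None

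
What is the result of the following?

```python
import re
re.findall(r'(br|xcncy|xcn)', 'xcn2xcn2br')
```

['xcn', 'xcn', 'br']

Walking the string: at [0:3] match 'xcn', group 1 = 'xcn'; at [4:7] match 'xcn', group 1 = 'xcn'; at [8:10] match 'br', group 1 = 'br'.
Because there's exactly one group, `findall` drops the full match and keeps group 1 from each hit.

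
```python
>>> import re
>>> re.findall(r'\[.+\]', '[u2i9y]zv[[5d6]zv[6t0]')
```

`findall` yields the raw match text (1 of them) because the pattern has no groups.

['[u2i9y]zv[[5d6]zv[6t0]']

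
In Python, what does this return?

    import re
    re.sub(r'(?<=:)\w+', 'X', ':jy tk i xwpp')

':X tk i xwpp'

Because the assertion is zero-width, the text it checks is not consumed and won't appear in the result.
Matches: at [1:3] → 'jy'.
`sub` substitutes 'X' at each match site.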